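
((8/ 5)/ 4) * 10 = 4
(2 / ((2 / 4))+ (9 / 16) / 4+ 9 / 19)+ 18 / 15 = 35351 / 6080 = 5.81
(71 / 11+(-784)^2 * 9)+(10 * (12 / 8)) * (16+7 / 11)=5532160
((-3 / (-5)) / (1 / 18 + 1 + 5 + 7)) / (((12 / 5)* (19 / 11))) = 99 / 8930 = 0.01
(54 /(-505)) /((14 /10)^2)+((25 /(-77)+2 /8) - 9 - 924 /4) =-52289581 /217756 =-240.13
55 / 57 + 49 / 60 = 677 / 380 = 1.78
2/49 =0.04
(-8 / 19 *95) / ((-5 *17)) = 8 / 17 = 0.47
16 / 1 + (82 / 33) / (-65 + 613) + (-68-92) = -1302007 / 9042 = -144.00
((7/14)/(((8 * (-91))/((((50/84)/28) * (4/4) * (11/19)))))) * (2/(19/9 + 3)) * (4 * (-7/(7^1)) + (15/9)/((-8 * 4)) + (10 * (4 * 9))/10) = -843425/7981395968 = -0.00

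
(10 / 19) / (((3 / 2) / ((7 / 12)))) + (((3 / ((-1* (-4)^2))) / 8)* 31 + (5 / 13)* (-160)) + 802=210545389 / 284544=739.94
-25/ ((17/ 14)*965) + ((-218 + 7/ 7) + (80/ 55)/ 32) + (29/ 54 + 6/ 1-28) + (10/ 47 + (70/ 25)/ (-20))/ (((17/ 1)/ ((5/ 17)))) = -1856453914109/ 7785911430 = -238.44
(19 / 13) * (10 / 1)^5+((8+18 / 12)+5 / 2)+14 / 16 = 146166.72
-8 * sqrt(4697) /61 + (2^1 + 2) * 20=80 - 8 * sqrt(4697) /61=71.01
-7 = -7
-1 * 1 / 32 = -1 / 32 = -0.03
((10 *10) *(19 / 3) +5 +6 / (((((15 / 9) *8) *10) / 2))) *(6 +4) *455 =17428957 / 6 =2904826.17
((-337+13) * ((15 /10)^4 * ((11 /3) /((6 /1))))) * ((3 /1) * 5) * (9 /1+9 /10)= -2381643 /16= -148852.69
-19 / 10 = -1.90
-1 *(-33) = 33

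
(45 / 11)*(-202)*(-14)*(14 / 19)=8524.59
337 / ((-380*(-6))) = 337 / 2280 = 0.15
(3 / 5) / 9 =1 / 15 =0.07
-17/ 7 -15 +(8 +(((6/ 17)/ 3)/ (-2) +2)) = -7.49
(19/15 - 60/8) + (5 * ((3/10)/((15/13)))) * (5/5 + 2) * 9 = 433/15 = 28.87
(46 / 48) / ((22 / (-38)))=-437 / 264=-1.66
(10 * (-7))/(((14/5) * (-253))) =25/253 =0.10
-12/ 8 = -3/ 2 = -1.50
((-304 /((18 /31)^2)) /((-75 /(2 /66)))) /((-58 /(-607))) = 22166426 /5813775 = 3.81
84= 84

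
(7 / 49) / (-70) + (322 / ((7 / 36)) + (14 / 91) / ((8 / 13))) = 1623123 / 980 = 1656.25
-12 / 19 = -0.63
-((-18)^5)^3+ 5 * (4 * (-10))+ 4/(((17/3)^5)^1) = 9579264905789834412913796/1419857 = 6746640616477458232.00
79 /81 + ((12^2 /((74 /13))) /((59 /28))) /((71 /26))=67438495 /12554433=5.37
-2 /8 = -1 /4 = -0.25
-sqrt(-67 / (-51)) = -sqrt(3417) / 51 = -1.15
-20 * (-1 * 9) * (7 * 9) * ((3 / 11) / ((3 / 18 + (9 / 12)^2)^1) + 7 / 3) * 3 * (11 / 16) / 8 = 253287 / 32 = 7915.22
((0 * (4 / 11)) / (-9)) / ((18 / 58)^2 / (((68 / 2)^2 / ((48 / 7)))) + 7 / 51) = 0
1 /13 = 0.08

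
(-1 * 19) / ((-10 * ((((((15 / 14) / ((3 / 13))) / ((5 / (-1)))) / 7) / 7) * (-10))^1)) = 6517 / 650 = 10.03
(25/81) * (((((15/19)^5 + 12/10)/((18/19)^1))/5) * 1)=6217823/63336006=0.10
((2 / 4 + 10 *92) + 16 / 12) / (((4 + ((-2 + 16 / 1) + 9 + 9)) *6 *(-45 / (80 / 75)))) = -5531 / 54675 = -0.10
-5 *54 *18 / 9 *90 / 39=-1246.15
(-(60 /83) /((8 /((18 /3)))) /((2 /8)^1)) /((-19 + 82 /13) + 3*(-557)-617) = 2340 /2482447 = 0.00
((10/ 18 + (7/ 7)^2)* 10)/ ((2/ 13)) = 910/ 9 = 101.11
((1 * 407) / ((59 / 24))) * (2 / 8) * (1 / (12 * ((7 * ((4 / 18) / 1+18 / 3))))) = 3663 / 46256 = 0.08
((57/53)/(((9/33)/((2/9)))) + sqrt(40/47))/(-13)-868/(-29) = 5370346/179829-2 * sqrt(470)/611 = 29.79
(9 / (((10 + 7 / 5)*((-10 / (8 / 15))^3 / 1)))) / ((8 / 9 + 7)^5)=-419904 / 107126117715625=-0.00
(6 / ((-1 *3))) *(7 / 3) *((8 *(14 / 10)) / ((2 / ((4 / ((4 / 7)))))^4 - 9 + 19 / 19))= 235298 / 35985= 6.54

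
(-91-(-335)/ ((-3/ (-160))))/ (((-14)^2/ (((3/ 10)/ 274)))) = 53327/ 537040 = 0.10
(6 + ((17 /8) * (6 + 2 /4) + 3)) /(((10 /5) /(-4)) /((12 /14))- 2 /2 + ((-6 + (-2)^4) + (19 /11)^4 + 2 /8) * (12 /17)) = 272542215 /142589188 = 1.91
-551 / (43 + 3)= -551 / 46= -11.98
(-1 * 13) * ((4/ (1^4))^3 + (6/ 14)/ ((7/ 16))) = -844.73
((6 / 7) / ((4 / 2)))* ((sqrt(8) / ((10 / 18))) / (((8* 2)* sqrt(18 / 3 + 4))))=27* sqrt(5) / 1400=0.04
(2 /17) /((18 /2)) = 2 /153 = 0.01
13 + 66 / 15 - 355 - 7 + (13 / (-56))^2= -5402483 / 15680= -344.55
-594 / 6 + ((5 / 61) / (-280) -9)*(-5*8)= 111452 / 427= 261.01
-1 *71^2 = -5041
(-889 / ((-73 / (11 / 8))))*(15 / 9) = 48895 / 1752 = 27.91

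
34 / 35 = 0.97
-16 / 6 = -8 / 3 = -2.67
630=630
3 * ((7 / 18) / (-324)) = -7 / 1944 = -0.00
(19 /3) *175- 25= 3250 /3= 1083.33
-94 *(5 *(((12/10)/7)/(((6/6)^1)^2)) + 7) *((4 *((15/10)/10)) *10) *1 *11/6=-56870/7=-8124.29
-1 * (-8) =8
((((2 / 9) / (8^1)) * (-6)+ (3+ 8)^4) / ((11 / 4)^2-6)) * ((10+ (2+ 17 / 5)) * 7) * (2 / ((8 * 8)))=9469691 / 300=31565.64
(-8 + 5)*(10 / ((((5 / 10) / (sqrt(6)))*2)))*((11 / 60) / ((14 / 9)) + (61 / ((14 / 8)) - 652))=74043*sqrt(6) / 4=45341.89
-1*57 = -57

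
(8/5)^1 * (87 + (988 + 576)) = 13208/5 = 2641.60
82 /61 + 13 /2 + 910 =111977 /122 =917.84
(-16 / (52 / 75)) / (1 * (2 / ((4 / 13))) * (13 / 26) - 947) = 48 / 1963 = 0.02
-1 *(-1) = 1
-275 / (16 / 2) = -275 / 8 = -34.38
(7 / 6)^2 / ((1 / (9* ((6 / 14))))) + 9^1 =57 / 4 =14.25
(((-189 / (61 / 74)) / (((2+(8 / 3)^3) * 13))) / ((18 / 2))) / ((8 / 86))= -902097 / 897676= -1.00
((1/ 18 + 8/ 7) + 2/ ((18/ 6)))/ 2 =235/ 252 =0.93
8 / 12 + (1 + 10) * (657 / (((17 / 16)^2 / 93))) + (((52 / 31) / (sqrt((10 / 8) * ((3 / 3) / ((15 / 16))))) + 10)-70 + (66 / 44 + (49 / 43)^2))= 26 * sqrt(3) / 31 + 1908656995171 / 3206166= 595309.68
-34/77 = -0.44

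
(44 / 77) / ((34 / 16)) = 32 / 119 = 0.27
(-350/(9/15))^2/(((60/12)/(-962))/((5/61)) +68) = 589225000/117639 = 5008.76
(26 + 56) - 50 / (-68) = 82.74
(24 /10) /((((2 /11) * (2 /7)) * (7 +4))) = 4.20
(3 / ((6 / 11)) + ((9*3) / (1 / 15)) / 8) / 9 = 449 / 72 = 6.24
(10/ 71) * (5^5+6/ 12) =31255/ 71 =440.21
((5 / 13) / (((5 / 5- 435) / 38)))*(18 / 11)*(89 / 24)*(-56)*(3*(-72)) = -10957680 / 4433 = -2471.84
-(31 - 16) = -15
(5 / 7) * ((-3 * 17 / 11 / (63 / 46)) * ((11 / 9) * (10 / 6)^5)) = -12218750 / 321489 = -38.01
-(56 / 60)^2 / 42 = -14 / 675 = -0.02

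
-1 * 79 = -79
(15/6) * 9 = 45/2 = 22.50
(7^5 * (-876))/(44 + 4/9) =-33126597/100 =-331265.97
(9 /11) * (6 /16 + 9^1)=675 /88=7.67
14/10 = 7/5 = 1.40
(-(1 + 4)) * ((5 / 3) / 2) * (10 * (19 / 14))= -2375 / 42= -56.55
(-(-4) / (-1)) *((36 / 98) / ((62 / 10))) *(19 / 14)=-3420 / 10633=-0.32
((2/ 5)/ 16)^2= 1/ 1600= 0.00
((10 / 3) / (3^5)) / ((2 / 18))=10 / 81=0.12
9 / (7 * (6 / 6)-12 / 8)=18 / 11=1.64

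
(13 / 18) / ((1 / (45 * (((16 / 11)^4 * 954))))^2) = 26669262381.84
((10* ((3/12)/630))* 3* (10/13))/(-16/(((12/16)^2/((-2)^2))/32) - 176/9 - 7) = -15/6007274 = -0.00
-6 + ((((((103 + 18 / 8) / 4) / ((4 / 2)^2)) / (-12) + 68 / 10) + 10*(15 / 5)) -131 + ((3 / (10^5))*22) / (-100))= -6044891021 / 60000000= -100.75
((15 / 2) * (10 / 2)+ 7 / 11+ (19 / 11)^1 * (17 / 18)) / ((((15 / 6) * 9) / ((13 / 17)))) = 102362 / 75735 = 1.35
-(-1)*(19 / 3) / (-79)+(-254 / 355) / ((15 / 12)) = -274517 / 420675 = -0.65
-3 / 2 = -1.50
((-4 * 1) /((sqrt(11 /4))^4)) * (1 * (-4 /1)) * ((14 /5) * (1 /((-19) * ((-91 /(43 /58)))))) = 11008 /4333615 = 0.00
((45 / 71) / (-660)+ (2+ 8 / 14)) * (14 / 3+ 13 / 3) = 505899 / 21868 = 23.13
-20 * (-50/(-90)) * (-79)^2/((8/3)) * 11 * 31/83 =-53204525/498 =-106836.40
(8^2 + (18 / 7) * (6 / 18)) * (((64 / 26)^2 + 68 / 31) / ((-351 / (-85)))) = 185386360 / 1430247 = 129.62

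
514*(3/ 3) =514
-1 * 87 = -87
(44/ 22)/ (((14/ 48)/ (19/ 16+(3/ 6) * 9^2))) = 2001/ 7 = 285.86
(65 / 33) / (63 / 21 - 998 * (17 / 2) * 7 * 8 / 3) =-65 / 5225429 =-0.00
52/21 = 2.48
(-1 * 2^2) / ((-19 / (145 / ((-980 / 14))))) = -58 / 133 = -0.44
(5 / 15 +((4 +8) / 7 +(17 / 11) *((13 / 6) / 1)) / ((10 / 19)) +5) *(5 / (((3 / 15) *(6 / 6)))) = 115135 / 308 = 373.81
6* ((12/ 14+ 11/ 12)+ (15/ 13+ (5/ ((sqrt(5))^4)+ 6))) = 49837/ 910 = 54.77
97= 97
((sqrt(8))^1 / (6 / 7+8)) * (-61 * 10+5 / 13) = -55475 * sqrt(2) / 403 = -194.67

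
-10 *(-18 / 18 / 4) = 5 / 2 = 2.50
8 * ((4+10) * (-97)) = -10864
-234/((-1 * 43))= 234/43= 5.44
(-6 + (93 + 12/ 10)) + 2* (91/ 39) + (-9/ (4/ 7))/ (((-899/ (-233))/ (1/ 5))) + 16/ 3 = 1750957/ 17980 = 97.38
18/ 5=3.60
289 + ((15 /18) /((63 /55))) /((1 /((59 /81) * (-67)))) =7761527 /30618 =253.50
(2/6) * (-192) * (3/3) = -64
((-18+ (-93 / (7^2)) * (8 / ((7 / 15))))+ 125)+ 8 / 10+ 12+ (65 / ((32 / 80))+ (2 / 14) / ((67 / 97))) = 57445693 / 229810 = 249.97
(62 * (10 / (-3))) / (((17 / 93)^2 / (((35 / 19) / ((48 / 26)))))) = -67774525 / 10982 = -6171.42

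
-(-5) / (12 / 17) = 85 / 12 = 7.08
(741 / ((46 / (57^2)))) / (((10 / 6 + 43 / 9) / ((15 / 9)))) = 36112635 / 2668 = 13535.47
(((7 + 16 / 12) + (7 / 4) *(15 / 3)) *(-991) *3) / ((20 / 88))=-446941 / 2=-223470.50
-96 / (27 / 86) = -2752 / 9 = -305.78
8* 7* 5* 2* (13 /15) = 485.33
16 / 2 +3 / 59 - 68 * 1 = -3537 / 59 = -59.95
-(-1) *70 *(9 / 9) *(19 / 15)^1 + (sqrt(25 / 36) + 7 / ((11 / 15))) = 2179 / 22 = 99.05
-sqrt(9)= -3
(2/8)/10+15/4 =151/40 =3.78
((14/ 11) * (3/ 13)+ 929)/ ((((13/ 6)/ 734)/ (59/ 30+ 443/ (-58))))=-1785405.41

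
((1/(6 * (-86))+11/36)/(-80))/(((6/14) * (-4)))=329/148608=0.00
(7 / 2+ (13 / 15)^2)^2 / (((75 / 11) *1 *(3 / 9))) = 40255259 / 5062500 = 7.95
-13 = -13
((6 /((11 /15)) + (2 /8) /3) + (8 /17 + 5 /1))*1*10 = 154115 /1122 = 137.36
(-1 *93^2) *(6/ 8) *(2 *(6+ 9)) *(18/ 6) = -1167615/ 2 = -583807.50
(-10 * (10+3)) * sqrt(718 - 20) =-130 * sqrt(698) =-3434.56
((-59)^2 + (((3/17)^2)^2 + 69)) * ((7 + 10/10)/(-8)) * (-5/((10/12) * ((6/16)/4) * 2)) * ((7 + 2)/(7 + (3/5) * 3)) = 106739867160/918731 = 116181.85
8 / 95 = 0.08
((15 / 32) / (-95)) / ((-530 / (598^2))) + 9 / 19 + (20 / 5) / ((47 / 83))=41144981 / 3786320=10.87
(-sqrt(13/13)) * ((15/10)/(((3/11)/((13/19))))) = -143/38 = -3.76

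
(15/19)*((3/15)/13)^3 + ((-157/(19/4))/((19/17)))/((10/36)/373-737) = 3937232668341/98112796248025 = 0.04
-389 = -389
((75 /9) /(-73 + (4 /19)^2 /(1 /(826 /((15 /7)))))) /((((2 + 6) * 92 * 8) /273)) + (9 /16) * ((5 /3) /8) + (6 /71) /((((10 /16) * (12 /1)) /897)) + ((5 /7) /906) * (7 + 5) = 10.23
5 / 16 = 0.31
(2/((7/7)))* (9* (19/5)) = 342/5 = 68.40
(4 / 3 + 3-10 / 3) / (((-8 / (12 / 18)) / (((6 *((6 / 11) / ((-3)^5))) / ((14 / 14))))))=1 / 891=0.00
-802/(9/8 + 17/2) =-6416/77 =-83.32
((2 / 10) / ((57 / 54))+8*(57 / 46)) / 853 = 22074 / 1863805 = 0.01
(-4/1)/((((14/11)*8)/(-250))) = 1375/14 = 98.21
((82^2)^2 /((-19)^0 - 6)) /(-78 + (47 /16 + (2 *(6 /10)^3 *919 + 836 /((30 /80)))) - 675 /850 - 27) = -922328390400 /257395441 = -3583.31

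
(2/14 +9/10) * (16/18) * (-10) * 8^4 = -2392064/63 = -37969.27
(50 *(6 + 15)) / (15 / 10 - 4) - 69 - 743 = -1232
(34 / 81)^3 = 39304 / 531441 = 0.07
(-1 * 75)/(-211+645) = -75/434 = -0.17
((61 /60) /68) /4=61 /16320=0.00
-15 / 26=-0.58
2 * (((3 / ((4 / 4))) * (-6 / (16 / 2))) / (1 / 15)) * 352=-23760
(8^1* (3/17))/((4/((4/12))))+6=104/17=6.12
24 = 24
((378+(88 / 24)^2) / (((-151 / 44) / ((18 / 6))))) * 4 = -620048 / 453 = -1368.76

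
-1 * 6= -6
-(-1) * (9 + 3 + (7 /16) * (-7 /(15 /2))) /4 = 2.90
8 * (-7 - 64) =-568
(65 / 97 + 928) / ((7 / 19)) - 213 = 2307.68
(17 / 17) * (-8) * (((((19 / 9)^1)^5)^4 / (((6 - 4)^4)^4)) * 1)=-37589973457545958193355601 / 99595595440594360737792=-377.43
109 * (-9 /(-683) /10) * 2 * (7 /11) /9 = 0.02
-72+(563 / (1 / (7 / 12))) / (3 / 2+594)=-510571 / 7146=-71.45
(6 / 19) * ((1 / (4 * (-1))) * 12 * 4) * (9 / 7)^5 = -4251528 / 319333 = -13.31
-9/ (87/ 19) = -57/ 29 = -1.97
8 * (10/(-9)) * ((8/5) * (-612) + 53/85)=8698.46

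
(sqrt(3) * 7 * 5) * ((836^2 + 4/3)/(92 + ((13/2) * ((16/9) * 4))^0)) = 73384220 * sqrt(3)/279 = 455574.18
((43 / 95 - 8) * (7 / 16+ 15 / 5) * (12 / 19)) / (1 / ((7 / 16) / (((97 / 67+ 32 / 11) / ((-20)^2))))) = -3051677475 / 4636684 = -658.16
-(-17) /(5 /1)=17 /5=3.40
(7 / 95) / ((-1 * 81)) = -7 / 7695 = -0.00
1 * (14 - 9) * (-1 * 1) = -5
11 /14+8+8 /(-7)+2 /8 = 221 /28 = 7.89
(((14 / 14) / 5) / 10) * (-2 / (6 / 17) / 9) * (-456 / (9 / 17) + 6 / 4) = 87703 / 8100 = 10.83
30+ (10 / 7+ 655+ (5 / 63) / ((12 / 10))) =259495 / 378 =686.49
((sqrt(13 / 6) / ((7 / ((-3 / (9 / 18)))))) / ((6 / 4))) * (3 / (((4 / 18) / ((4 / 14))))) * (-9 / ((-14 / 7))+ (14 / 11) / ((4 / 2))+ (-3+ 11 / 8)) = -11.39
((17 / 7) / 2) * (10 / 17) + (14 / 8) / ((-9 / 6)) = -19 / 42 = -0.45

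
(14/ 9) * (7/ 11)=98/ 99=0.99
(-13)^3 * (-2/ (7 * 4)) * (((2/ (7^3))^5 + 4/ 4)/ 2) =10430392637415075/ 132931722278404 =78.46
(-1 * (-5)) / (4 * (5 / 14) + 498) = 35 / 3496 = 0.01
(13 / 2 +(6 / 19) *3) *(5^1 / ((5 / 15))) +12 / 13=55641 / 494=112.63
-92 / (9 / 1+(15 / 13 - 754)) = 598 / 4835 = 0.12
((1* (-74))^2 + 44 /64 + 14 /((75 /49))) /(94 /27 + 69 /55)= 651717099 /562640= 1158.32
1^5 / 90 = 1 / 90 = 0.01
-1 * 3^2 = -9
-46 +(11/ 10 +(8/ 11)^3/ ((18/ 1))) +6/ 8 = -10572337/ 239580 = -44.13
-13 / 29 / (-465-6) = 0.00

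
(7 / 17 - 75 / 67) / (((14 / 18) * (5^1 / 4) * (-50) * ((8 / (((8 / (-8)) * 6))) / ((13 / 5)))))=-141453 / 4983125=-0.03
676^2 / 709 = 456976 / 709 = 644.54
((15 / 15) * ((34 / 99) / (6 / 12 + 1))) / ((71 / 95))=6460 / 21087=0.31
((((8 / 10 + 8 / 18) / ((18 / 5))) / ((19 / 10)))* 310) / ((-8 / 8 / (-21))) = 607600 / 513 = 1184.41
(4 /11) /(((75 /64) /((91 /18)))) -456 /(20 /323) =-54669022 /7425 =-7362.83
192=192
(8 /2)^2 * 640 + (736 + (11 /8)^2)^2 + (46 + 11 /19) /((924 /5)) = 3324147692295 /5992448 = 554722.83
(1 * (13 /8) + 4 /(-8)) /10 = 9 /80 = 0.11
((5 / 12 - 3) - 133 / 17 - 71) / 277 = -0.29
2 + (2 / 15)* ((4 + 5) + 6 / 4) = 17 / 5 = 3.40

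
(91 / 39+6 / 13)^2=11881 / 1521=7.81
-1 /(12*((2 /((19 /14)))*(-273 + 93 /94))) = 893 /4295592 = 0.00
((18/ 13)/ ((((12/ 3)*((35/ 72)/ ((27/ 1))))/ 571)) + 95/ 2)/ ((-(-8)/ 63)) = 90300969/ 1040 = 86827.85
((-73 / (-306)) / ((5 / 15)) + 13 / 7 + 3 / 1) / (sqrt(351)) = 3979 * sqrt(39) / 83538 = 0.30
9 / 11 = 0.82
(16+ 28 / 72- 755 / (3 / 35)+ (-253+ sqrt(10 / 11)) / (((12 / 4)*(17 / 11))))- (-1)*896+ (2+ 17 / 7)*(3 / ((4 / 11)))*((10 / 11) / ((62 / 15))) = -34025573 / 4284+ sqrt(110) / 51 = -7942.27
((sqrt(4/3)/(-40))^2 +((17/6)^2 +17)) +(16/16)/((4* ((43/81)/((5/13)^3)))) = 8521233013/340095600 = 25.06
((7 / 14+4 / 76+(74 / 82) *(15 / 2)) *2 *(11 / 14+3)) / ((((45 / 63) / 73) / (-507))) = -11186907849 / 3895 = -2872120.12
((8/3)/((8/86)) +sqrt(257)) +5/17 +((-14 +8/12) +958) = 989.66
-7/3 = -2.33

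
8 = 8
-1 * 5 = -5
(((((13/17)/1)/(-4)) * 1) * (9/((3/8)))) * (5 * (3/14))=-585/119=-4.92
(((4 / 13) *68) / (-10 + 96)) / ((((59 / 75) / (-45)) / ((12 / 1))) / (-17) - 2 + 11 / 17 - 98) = -93636000 / 38238082519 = -0.00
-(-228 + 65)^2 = -26569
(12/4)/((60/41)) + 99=2021/20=101.05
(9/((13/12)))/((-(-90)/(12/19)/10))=144/247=0.58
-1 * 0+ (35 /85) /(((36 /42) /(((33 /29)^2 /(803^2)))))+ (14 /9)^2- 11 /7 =73293625255 /86398000542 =0.85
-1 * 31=-31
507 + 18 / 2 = 516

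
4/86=2/43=0.05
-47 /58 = -0.81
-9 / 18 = -1 / 2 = -0.50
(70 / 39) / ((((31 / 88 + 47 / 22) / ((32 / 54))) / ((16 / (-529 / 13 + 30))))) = -0.64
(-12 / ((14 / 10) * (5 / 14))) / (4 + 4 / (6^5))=-46656 / 7777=-6.00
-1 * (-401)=401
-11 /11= -1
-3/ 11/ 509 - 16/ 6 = -44801/ 16797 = -2.67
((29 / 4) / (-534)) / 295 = -29 / 630120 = -0.00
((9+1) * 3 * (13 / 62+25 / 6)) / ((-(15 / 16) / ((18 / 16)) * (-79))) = 4884 / 2449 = 1.99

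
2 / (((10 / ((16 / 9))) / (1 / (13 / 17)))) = 272 / 585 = 0.46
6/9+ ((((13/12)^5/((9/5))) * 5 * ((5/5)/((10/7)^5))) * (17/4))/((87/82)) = 5388626483347/1558683648000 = 3.46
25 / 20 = 5 / 4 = 1.25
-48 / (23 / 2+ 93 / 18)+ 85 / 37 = -539 / 925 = -0.58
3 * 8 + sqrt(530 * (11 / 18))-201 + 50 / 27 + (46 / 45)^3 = -15863039 / 91125 + sqrt(2915) / 3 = -156.08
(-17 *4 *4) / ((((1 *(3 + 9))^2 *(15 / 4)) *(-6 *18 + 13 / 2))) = 136 / 27405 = 0.00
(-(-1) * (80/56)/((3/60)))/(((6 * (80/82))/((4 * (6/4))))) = 205/7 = 29.29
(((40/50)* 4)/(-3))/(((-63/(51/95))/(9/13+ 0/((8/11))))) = 272/43225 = 0.01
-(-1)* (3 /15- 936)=-4679 /5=-935.80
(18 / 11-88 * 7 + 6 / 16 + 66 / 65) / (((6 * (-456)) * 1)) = 3506207 / 15649920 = 0.22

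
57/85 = 0.67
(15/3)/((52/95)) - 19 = -513/52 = -9.87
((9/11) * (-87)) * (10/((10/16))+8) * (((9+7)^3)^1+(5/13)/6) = -1000652076/143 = -6997566.97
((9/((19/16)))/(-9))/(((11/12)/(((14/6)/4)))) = -112/209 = -0.54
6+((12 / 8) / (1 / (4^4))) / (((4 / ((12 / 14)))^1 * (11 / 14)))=1218 / 11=110.73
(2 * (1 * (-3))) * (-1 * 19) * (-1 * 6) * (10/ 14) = -3420/ 7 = -488.57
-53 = -53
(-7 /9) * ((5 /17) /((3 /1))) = -35 /459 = -0.08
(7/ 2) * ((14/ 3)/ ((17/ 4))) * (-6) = -392/ 17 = -23.06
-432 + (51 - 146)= -527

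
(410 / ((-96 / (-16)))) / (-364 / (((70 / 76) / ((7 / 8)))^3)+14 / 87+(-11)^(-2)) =-1438690000 / 6567065063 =-0.22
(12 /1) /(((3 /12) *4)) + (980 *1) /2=502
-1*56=-56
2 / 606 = 1 / 303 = 0.00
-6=-6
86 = 86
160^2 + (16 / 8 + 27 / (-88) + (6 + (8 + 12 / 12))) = 2254269 / 88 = 25616.69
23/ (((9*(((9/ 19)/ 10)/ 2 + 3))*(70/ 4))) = 3496/ 72387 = 0.05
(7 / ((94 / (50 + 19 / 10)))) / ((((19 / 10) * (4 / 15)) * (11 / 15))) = 817425 / 78584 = 10.40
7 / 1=7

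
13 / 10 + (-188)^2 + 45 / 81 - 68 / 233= 741196471 / 20970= 35345.56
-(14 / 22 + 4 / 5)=-79 / 55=-1.44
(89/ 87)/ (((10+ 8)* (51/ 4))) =178/ 39933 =0.00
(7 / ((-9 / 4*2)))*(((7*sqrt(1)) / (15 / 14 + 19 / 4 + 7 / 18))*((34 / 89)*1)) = -93296 / 139285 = -0.67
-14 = -14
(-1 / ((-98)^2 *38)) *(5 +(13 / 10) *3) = -89 / 3649520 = -0.00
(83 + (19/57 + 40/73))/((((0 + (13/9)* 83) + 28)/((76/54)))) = 63460/79497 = 0.80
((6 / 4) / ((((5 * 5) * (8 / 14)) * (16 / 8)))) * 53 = 1113 / 400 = 2.78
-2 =-2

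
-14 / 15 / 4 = -7 / 30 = -0.23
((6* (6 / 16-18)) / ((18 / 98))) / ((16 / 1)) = -2303 / 64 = -35.98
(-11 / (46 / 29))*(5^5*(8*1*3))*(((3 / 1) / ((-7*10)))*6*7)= 21532500 / 23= 936195.65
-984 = -984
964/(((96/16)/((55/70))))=2651/21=126.24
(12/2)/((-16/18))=-27/4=-6.75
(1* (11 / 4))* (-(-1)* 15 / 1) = 165 / 4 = 41.25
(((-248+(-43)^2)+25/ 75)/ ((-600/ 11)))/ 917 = -13211/ 412650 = -0.03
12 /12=1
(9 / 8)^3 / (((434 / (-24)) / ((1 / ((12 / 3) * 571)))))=-2187 / 63440384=-0.00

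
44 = 44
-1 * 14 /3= -14 /3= -4.67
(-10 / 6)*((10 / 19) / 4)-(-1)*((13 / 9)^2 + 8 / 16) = 3643 / 1539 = 2.37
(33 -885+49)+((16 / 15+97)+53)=-9779 / 15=-651.93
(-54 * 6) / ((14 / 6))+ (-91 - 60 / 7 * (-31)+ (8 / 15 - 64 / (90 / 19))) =7207 / 315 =22.88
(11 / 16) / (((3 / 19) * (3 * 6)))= 209 / 864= 0.24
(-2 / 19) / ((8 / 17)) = -17 / 76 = -0.22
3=3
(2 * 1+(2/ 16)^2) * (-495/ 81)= -2365/ 192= -12.32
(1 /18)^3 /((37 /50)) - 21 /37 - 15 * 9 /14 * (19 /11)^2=-2680904027 /91384524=-29.34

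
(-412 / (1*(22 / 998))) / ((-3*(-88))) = -51397 / 726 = -70.79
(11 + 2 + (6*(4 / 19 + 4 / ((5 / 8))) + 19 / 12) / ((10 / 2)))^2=14670296641 / 32490000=451.53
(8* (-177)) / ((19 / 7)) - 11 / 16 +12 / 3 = -157585 / 304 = -518.37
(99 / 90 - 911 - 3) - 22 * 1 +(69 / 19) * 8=-172111 / 190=-905.85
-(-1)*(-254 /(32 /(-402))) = 25527 /8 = 3190.88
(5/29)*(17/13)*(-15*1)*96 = -122400/377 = -324.67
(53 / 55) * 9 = 477 / 55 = 8.67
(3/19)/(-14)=-3/266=-0.01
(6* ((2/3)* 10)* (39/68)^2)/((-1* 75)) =-507/2890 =-0.18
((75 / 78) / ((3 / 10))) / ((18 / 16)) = 1000 / 351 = 2.85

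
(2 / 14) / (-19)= -1 / 133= -0.01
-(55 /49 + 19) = -986 /49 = -20.12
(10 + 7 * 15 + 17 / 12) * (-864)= -100584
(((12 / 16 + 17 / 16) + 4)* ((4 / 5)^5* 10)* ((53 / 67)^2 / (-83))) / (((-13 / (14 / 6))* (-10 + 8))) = -39011392 / 3027269375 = -0.01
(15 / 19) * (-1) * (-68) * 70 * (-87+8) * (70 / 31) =-394842000 / 589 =-670359.93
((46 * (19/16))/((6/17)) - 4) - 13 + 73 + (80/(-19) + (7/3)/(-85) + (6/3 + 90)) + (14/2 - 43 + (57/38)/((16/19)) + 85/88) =150806383/568480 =265.28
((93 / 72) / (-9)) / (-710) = 31 / 153360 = 0.00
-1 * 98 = -98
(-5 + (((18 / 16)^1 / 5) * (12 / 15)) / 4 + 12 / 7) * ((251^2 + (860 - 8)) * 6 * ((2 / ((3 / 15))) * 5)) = -62078798.79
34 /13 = 2.62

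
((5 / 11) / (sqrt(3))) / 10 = sqrt(3) / 66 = 0.03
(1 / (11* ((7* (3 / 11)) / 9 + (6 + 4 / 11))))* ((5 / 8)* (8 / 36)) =5 / 2604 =0.00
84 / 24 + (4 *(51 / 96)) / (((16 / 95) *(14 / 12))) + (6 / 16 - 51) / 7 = 3173 / 448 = 7.08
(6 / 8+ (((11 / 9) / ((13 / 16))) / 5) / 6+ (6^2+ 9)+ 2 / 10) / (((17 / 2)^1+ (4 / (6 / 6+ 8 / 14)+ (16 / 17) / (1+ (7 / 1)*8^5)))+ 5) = 4617070530193 / 1610495322930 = 2.87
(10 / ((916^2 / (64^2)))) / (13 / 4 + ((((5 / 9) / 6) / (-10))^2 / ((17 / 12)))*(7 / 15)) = 39657600 / 2640247027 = 0.02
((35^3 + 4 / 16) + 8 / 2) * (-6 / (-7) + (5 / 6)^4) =2084103067 / 36288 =57432.29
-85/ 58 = -1.47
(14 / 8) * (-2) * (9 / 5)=-63 / 10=-6.30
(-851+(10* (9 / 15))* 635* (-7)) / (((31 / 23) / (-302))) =191160866 / 31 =6166479.55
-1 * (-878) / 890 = 439 / 445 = 0.99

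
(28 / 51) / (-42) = -2 / 153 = -0.01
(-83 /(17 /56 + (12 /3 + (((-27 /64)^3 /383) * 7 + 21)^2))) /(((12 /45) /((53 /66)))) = -38800686250861789184 /69119100433358812001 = -0.56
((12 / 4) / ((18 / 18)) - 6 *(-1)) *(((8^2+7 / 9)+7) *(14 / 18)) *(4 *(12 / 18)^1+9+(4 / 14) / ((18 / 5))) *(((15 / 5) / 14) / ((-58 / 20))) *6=-4780400 / 1827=-2616.53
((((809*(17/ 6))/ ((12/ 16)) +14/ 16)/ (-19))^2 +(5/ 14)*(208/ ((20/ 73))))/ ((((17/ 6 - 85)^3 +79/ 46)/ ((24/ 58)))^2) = 234945474618850416/ 16141196938904043145760887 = 0.00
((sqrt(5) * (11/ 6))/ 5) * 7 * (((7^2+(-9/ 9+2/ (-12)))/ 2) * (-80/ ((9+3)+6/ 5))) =-10045 * sqrt(5)/ 27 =-831.90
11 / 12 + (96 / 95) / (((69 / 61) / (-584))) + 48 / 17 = -230886317 / 445740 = -517.98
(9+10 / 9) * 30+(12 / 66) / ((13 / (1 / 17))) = 2212216 / 7293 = 303.33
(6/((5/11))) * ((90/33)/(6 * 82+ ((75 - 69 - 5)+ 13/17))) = 102/1399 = 0.07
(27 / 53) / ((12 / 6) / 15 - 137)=-405 / 108809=-0.00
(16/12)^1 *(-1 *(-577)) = 2308/3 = 769.33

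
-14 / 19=-0.74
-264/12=-22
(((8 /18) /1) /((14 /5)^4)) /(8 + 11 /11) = 625 /777924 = 0.00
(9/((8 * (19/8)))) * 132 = 1188/19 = 62.53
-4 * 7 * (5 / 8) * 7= -245 / 2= -122.50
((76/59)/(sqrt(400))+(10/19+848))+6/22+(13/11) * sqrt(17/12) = 13 * sqrt(51)/66+52336676/61655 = 850.27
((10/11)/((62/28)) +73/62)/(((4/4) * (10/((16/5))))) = 4332/8525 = 0.51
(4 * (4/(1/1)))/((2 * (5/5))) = 8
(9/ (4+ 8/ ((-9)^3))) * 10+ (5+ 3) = 44437/ 1454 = 30.56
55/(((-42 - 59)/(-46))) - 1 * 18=712/101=7.05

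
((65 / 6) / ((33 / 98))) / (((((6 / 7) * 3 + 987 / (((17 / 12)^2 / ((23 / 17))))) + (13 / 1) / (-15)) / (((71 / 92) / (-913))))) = -38885043925 / 953851188635796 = -0.00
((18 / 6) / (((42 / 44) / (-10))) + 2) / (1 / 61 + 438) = -12566 / 187033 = -0.07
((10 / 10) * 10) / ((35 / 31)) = 62 / 7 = 8.86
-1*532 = -532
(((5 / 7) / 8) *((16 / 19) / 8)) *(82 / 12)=205 / 3192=0.06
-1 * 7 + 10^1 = 3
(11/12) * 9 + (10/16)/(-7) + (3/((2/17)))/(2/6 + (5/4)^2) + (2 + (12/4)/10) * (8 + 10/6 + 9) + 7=781267/10920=71.54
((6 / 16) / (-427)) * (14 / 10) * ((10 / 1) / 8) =-3 / 1952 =-0.00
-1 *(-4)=4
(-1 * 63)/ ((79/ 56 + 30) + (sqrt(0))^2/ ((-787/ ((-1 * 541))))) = -3528/ 1759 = -2.01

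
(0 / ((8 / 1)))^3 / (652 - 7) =0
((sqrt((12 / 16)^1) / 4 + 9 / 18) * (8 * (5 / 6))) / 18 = 5 * sqrt(3) / 108 + 5 / 27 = 0.27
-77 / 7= -11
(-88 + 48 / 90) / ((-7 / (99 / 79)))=43296 / 2765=15.66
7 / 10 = 0.70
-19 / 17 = -1.12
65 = 65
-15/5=-3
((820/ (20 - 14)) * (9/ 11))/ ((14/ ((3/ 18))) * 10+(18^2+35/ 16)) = 19680/ 205249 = 0.10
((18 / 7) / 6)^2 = 9 / 49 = 0.18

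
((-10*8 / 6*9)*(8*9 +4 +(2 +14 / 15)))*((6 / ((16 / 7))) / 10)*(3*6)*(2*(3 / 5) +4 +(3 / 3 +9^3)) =-822600576 / 25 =-32904023.04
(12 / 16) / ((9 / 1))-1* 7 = -83 / 12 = -6.92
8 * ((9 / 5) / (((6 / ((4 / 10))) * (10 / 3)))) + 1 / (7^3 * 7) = 86561 / 300125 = 0.29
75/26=2.88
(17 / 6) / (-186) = -17 / 1116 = -0.02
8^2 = 64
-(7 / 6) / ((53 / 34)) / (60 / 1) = -119 / 9540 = -0.01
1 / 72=0.01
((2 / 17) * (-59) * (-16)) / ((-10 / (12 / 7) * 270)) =-1888 / 26775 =-0.07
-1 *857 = -857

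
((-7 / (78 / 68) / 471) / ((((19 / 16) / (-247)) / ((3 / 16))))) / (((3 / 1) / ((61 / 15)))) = 14518 / 21195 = 0.68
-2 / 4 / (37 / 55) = -55 / 74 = -0.74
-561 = -561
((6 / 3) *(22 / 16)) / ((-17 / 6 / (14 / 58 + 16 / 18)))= -3245 / 2958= -1.10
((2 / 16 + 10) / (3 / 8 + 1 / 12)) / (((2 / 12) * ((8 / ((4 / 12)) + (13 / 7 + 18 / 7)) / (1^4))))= 10206 / 2189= 4.66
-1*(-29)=29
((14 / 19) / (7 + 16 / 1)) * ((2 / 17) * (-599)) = -16772 / 7429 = -2.26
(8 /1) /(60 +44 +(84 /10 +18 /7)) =35 /503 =0.07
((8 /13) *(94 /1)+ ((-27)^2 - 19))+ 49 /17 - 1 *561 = 46350 /221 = 209.73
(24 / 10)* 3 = 36 / 5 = 7.20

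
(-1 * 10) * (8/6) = -40/3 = -13.33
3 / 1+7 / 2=13 / 2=6.50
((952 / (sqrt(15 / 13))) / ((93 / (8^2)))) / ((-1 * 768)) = -238 * sqrt(195) / 4185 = -0.79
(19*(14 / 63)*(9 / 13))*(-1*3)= -8.77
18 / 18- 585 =-584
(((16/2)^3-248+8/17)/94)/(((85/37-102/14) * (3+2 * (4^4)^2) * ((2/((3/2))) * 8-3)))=-62382/111147311975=-0.00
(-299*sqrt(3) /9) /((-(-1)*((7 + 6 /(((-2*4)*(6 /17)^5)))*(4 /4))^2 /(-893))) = 245316501504*sqrt(3) /139628160997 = 3.04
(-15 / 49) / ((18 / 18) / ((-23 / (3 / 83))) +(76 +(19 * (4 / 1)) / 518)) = -0.00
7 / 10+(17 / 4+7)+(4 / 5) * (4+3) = 351 / 20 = 17.55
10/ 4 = 5/ 2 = 2.50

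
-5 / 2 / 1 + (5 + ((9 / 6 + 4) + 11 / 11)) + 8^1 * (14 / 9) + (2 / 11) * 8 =2267 / 99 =22.90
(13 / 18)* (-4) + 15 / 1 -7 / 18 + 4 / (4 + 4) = 110 / 9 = 12.22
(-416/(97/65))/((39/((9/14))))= -3120/679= -4.59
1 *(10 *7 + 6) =76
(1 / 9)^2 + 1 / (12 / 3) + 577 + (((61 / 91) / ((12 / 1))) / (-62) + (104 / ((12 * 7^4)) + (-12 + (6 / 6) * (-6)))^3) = -18980936325406353667 / 3614569104817944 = -5251.23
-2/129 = -0.02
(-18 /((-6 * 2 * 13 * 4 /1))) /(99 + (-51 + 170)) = 3 /22672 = 0.00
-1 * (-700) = 700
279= 279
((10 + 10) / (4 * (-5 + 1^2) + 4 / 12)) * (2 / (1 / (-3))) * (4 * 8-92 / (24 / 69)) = -83700 / 47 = -1780.85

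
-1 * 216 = -216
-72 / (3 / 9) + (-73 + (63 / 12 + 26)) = -1031 / 4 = -257.75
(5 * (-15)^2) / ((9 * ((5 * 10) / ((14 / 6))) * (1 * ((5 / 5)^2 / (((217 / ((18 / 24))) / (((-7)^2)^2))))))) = 310 / 441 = 0.70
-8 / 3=-2.67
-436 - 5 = -441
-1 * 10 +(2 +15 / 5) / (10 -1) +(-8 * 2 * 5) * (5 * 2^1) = -7285 / 9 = -809.44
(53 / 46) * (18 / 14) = 477 / 322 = 1.48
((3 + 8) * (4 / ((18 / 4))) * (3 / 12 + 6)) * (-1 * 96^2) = -563200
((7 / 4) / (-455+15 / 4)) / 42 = -1 / 10830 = -0.00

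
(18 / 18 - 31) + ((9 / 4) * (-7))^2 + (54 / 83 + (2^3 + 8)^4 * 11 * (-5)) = -3604261.29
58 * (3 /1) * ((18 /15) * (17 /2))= 8874 /5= 1774.80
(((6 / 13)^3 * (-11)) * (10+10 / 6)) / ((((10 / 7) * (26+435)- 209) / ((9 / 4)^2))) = -654885 / 4609306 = -0.14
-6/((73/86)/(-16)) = 8256/73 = 113.10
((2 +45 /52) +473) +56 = 27657 /52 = 531.87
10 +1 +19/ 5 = 74/ 5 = 14.80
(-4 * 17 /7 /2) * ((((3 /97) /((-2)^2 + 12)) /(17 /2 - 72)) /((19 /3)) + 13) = -413819695 /6553708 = -63.14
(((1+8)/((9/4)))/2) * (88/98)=88/49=1.80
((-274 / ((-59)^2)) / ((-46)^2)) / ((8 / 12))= -411 / 7365796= -0.00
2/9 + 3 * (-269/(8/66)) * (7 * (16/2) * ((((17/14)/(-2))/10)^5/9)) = 283674611767/1106380800000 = 0.26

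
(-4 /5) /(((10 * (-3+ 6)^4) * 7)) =-2 /14175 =-0.00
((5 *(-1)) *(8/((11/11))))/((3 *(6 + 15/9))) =-40/23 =-1.74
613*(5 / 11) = 3065 / 11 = 278.64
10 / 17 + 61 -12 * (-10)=3087 / 17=181.59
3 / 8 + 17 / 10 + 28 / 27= 3361 / 1080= 3.11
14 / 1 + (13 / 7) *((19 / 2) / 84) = 16711 / 1176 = 14.21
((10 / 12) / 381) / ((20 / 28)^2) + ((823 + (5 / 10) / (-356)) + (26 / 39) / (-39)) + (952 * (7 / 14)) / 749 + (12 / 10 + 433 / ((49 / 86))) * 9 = 2128356071893367 / 277344423720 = 7674.05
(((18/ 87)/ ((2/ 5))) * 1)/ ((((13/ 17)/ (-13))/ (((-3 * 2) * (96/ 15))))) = 9792/ 29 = 337.66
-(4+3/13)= -4.23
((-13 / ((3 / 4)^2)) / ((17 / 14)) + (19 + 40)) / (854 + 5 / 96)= 195680 / 4181439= 0.05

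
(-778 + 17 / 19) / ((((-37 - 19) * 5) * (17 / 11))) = 1.80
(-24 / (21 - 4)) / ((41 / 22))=-528 / 697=-0.76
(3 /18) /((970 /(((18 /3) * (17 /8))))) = 17 /7760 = 0.00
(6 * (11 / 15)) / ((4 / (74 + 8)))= 451 / 5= 90.20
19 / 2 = 9.50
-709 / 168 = -4.22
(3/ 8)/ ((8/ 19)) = 57/ 64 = 0.89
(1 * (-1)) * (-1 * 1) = 1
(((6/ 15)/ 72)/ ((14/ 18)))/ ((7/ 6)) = 3/ 490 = 0.01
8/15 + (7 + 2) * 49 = 6623/15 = 441.53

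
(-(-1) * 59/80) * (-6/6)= -59/80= -0.74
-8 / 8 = -1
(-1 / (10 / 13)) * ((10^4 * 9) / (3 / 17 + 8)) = -1989000 / 139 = -14309.35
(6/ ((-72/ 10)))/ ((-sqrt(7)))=5 *sqrt(7)/ 42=0.31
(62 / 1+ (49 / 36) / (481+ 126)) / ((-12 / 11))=-56.84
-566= -566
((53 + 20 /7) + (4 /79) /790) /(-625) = -12201169 /136521875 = -0.09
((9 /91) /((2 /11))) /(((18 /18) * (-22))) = -9 /364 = -0.02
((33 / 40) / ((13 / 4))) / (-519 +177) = -11 / 14820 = -0.00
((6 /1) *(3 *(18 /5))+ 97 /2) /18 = 1133 /180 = 6.29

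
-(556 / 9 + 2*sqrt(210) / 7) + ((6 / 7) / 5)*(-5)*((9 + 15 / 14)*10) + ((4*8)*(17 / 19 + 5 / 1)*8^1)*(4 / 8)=602.28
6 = 6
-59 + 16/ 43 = -58.63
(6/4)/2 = 0.75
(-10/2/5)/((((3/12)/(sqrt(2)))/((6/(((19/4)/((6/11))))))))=-576 *sqrt(2)/209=-3.90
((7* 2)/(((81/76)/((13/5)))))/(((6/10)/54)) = 27664/9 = 3073.78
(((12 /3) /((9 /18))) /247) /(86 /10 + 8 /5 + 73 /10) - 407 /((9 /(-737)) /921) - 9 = 30695795.34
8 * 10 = 80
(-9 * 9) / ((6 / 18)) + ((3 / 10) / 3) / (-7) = -17011 / 70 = -243.01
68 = 68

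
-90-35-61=-186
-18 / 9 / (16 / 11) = -11 / 8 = -1.38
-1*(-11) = 11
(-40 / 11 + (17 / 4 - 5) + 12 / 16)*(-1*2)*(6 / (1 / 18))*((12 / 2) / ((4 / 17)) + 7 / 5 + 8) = 301536 / 11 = 27412.36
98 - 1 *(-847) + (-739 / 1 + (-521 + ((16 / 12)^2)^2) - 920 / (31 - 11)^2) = -254453 / 810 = -314.14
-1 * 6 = -6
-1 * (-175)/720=35/144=0.24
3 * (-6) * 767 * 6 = -82836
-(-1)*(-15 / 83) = -15 / 83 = -0.18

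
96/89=1.08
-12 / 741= -4 / 247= -0.02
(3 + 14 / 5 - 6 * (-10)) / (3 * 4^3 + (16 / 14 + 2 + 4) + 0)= 2303 / 6970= 0.33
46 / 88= 23 / 44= 0.52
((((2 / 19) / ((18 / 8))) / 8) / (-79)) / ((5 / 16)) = -16 / 67545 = -0.00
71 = 71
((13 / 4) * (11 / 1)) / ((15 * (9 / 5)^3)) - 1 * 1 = -5173 / 8748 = -0.59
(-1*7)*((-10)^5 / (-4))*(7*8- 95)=6825000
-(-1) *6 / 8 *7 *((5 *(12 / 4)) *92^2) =666540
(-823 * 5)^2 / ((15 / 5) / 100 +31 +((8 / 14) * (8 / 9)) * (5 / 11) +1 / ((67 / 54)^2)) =5267718018832500 / 9926954131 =530647.97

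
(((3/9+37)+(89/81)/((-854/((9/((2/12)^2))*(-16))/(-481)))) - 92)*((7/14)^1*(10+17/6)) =-11494153/549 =-20936.53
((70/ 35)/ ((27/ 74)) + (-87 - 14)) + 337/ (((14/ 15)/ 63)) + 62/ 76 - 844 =11187913/ 513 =21808.80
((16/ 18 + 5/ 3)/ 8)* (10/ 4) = 0.80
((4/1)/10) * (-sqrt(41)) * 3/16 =-3 * sqrt(41)/40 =-0.48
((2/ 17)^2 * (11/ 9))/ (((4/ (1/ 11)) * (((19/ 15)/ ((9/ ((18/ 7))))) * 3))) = 35/ 98838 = 0.00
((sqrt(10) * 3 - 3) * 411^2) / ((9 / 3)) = -168921+168921 * sqrt(10) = 365254.10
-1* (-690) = 690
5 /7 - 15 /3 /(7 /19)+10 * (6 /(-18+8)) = -132 /7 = -18.86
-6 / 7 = -0.86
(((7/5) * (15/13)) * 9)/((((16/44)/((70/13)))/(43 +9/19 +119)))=224625555/6422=34977.51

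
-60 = -60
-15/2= -7.50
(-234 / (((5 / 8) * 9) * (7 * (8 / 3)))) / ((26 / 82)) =-246 / 35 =-7.03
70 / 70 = 1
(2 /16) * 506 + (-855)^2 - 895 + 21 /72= 17524645 /24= 730193.54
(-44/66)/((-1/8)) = 16/3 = 5.33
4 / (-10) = -2 / 5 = -0.40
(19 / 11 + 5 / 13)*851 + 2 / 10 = 1285153 / 715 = 1797.42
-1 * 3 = -3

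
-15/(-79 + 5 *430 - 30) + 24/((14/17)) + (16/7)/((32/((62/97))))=40440394/1385839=29.18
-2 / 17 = -0.12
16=16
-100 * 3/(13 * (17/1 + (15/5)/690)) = -69000/50843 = -1.36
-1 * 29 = -29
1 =1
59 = 59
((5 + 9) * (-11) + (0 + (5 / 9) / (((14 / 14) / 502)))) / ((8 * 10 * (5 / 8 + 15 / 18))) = 562 / 525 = 1.07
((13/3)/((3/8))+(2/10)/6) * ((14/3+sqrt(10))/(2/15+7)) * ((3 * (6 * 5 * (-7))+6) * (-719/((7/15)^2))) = 26203083.65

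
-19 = -19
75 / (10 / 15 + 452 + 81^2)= 225 / 21041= 0.01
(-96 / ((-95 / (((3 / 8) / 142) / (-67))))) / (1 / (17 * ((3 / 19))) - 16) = 918 / 360176255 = 0.00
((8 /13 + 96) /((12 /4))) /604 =314 /5889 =0.05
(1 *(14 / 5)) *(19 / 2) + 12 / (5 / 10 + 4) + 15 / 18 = 301 / 10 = 30.10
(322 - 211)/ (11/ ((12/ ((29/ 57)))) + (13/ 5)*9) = 379620/ 81623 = 4.65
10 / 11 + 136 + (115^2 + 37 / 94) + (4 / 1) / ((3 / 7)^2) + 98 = 125464241 / 9306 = 13482.08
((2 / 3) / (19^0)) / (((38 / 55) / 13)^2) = 511225 / 2166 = 236.02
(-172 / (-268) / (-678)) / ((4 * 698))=-43 / 126829392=-0.00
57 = 57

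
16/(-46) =-8/23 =-0.35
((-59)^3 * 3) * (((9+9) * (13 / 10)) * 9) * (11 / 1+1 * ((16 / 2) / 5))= -40873912443 / 25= -1634956497.72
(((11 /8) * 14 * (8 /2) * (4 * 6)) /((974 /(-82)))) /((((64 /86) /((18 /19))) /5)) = -990.29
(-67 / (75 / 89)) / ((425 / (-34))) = 11926 / 1875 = 6.36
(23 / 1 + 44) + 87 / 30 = 69.90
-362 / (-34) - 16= -91 / 17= -5.35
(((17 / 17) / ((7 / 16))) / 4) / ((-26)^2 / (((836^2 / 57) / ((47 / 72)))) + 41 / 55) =4414080 / 6036373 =0.73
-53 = -53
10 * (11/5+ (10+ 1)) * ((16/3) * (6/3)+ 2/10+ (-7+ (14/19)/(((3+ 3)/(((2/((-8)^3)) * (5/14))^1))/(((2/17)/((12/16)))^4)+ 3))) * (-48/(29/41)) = -4518953936711808/130466846185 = -34636.80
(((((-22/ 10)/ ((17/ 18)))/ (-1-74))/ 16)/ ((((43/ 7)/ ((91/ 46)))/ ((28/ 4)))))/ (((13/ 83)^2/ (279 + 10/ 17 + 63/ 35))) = 932522051769/ 18578365000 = 50.19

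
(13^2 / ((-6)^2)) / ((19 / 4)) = 169 / 171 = 0.99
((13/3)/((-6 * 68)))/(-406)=13/496944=0.00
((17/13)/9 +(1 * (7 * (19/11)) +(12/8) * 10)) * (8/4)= 70106/1287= 54.47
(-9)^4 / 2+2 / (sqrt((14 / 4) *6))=2 *sqrt(21) / 21+6561 / 2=3280.94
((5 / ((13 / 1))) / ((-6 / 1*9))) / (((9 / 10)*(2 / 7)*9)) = -175 / 56862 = -0.00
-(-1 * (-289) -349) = 60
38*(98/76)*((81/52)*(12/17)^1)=53.88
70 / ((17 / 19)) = 1330 / 17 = 78.24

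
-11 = -11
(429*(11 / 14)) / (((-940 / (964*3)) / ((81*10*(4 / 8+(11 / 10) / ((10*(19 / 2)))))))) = -67155187671 / 156275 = -429724.45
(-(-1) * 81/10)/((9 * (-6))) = -3/20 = -0.15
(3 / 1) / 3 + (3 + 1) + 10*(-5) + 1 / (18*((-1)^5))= -811 / 18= -45.06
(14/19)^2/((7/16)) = 448/361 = 1.24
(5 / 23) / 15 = 1 / 69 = 0.01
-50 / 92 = -25 / 46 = -0.54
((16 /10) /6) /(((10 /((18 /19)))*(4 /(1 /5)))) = 3 /2375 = 0.00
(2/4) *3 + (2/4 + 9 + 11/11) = 12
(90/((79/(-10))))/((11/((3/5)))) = -0.62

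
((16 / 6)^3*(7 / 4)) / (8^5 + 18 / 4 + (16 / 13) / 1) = 3328 / 3286737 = 0.00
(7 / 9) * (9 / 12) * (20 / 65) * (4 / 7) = 4 / 39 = 0.10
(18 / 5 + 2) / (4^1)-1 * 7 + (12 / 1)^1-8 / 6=5.07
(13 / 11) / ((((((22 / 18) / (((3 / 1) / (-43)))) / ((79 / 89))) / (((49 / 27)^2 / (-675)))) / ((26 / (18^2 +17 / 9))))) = 9158786 / 392900772825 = 0.00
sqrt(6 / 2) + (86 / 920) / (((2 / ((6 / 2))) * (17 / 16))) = 258 / 1955 + sqrt(3) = 1.86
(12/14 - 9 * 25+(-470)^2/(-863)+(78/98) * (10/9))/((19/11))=-668746067/2410359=-277.45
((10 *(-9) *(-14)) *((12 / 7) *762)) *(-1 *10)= -16459200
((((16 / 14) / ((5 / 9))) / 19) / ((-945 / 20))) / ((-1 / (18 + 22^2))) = 16064 / 13965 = 1.15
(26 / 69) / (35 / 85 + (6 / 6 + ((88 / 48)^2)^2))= 190944 / 6440023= 0.03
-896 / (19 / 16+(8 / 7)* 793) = -0.99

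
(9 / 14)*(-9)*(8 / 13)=-324 / 91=-3.56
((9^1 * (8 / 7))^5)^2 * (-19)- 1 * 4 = -71134218610995162052 / 282475249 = -251824607156.98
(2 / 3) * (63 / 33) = 14 / 11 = 1.27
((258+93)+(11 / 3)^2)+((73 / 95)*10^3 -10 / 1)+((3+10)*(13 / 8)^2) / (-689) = 651269021 / 580032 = 1122.82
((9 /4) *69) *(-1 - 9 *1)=-3105 /2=-1552.50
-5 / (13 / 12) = -60 / 13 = -4.62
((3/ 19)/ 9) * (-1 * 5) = -5/ 57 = -0.09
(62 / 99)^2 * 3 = 3844 / 3267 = 1.18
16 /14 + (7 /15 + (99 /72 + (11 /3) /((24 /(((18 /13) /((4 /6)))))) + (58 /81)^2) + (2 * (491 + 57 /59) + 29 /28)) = 696617207899 /704520180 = 988.78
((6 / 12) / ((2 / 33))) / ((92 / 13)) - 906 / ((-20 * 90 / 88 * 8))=184987 / 27600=6.70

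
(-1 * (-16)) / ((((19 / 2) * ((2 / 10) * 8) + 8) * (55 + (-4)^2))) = 20 / 2059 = 0.01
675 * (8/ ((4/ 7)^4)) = 1620675/ 32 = 50646.09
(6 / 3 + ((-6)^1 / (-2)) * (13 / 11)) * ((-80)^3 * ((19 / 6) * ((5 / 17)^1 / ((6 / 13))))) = -9642880000 / 1683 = -5729578.13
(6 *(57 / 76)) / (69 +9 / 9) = 9 / 140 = 0.06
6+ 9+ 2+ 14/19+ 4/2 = 375/19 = 19.74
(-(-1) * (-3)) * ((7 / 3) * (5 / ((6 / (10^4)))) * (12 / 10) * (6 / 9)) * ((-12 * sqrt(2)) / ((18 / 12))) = 1120000 * sqrt(2) / 3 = 527973.06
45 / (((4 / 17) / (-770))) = -294525 / 2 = -147262.50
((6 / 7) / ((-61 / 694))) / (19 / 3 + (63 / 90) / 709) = -88568280 / 57530137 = -1.54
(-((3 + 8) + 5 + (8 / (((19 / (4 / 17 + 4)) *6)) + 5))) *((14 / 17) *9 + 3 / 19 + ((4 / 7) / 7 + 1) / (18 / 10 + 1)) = -12126748335 / 71569694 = -169.44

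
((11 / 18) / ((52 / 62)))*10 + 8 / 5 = 10397 / 1170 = 8.89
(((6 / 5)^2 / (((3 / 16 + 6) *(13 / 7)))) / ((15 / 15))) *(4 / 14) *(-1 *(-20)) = 512 / 715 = 0.72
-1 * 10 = -10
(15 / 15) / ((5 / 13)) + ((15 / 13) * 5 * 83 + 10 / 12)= 188089 / 390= 482.28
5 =5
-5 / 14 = -0.36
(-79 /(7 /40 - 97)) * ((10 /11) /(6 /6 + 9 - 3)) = 31600 /298221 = 0.11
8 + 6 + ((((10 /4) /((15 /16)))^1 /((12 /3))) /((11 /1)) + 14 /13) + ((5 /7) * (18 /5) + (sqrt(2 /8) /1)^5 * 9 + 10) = 2689747 /96096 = 27.99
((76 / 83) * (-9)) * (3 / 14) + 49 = 47.23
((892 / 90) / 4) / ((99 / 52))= 5798 / 4455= 1.30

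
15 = 15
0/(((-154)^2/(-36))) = 0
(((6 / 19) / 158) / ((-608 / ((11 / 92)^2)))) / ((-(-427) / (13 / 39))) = -121 / 3298282125824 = -0.00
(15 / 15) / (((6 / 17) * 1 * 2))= 17 / 12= 1.42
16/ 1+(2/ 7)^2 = 16.08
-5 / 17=-0.29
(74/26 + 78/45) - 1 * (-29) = 6548/195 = 33.58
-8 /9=-0.89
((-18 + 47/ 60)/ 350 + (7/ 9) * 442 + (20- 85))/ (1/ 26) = 228278713/ 31500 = 7246.94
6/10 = 3/5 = 0.60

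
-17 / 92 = -0.18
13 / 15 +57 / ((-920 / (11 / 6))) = 4157 / 5520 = 0.75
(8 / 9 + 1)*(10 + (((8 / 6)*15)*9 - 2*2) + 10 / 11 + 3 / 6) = 70091 / 198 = 353.99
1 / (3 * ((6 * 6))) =1 / 108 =0.01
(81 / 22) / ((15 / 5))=27 / 22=1.23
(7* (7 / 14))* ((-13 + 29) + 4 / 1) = 70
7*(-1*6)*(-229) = 9618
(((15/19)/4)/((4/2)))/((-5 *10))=-3/1520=-0.00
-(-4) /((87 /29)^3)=4 /27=0.15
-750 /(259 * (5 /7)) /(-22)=75 /407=0.18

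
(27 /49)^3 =19683 /117649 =0.17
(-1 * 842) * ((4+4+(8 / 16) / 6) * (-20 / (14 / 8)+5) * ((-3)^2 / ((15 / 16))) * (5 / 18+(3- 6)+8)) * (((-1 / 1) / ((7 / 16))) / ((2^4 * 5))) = -3103612 / 49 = -63339.02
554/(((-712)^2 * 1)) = 277/253472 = 0.00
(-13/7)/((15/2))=-26/105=-0.25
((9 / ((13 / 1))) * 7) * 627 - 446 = 33703 / 13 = 2592.54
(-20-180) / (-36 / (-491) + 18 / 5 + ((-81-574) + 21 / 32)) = 15712000 / 51116669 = 0.31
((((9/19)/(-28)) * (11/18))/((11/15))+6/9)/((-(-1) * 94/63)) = 6249/14288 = 0.44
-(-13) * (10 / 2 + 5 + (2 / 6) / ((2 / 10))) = 455 / 3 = 151.67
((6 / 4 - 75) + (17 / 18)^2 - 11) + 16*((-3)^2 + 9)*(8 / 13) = 394339 / 4212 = 93.62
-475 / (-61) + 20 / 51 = 25445 / 3111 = 8.18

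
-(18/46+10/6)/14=-71/483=-0.15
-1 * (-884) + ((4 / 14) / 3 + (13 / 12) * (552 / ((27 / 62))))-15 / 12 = 1705559 / 756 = 2256.03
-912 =-912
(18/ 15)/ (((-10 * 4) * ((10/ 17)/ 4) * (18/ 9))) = -51/ 500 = -0.10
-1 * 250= -250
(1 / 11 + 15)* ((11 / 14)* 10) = 118.57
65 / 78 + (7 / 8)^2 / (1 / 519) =398.19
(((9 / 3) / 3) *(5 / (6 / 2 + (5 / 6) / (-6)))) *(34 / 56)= 765 / 721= 1.06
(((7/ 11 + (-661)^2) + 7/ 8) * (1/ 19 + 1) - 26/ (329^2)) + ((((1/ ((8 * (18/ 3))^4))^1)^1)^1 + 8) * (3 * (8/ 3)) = 6904850665875505313/ 15011118194688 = 459982.43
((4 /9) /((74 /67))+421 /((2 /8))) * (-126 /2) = -3926342 /37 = -106117.35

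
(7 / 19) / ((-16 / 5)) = -35 / 304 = -0.12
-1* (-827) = 827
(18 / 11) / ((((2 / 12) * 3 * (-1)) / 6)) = -216 / 11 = -19.64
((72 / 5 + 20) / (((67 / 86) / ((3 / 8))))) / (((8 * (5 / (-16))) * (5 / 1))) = -11094 / 8375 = -1.32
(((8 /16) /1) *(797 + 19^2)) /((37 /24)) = 13896 /37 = 375.57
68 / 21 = 3.24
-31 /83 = -0.37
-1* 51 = -51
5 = 5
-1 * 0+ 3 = 3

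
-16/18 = -8/9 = -0.89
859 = 859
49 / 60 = 0.82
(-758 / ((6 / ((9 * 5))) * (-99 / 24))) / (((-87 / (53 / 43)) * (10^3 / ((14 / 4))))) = -140609 / 2057550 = -0.07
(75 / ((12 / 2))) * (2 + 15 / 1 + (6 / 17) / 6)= 3625 / 17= 213.24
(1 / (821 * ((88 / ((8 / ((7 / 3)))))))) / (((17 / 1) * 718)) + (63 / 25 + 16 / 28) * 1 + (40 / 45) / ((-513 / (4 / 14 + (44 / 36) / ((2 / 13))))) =2466612012171053 / 801585108705150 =3.08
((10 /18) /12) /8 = 5 /864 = 0.01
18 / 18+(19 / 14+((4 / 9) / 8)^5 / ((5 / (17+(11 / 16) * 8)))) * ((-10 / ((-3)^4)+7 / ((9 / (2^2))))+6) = 56109763 / 4251528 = 13.20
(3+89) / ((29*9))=92 / 261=0.35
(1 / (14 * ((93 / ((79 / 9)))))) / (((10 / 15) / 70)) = 395 / 558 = 0.71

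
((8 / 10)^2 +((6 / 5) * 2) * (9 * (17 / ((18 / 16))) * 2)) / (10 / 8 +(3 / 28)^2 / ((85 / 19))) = 217726208 / 417355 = 521.68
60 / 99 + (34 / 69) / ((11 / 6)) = 0.87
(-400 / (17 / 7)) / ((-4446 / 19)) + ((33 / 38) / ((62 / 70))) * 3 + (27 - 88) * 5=-706086725 / 2343042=-301.35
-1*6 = -6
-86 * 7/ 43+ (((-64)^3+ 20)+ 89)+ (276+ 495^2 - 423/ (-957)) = -5342471/ 319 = -16747.56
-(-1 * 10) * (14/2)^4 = 24010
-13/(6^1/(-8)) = 52/3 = 17.33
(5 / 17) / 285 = 1 / 969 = 0.00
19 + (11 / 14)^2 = 3845 / 196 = 19.62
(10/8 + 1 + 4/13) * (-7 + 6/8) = -3325/208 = -15.99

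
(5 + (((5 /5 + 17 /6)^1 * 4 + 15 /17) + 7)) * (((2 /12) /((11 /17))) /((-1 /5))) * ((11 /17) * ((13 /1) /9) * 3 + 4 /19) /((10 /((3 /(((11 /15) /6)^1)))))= -21016595 /78166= -268.87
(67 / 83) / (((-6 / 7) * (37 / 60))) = -4690 / 3071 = -1.53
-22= -22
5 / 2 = 2.50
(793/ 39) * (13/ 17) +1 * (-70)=-2777/ 51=-54.45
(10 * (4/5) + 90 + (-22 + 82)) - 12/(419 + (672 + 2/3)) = 517414/3275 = 157.99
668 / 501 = 4 / 3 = 1.33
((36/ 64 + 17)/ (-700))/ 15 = -0.00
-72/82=-36/41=-0.88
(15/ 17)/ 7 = 15/ 119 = 0.13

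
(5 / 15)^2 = 1 / 9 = 0.11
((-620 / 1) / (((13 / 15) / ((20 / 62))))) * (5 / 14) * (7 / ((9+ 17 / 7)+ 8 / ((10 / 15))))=-13125 / 533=-24.62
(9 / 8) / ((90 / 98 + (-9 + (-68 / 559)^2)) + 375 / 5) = 137804121 / 8198814200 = 0.02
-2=-2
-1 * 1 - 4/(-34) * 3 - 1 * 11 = -11.65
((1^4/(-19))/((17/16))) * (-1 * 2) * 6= 192/323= 0.59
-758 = -758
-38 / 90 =-19 / 45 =-0.42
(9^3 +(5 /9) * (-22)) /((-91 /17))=-109667 /819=-133.90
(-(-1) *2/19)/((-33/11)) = -0.04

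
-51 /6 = -17 /2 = -8.50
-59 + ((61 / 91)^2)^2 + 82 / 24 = -45573348895 / 822899532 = -55.38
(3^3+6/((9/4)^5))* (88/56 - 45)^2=49302919424/964467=51119.34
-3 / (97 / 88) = -264 / 97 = -2.72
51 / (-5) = -51 / 5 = -10.20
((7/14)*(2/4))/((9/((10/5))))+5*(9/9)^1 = 91/18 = 5.06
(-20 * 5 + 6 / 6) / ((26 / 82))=-312.23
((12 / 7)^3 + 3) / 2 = 2757 / 686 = 4.02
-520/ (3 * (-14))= 260/ 21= 12.38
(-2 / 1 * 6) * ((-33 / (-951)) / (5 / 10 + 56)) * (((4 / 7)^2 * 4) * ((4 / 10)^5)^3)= -553648128 / 53565338134765625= -0.00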